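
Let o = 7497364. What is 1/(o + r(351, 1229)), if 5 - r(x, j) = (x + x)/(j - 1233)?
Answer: 2/14995089 ≈ 1.3338e-7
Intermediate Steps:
r(x, j) = 5 - 2*x/(-1233 + j) (r(x, j) = 5 - (x + x)/(j - 1233) = 5 - 2*x/(-1233 + j))
1/(o + r(351, 1229)) = 1/(7497364 + (-6165 - 2*351 + 5*1229)/(-1233 + 1229)) = 1/(7497364 + (-6165 - 702 + 6145)/(-4)) = 1/(7497364 - 1/4*(-722)) = 1/(7497364 + 361/2) = 1/(14995089/2) = 2/14995089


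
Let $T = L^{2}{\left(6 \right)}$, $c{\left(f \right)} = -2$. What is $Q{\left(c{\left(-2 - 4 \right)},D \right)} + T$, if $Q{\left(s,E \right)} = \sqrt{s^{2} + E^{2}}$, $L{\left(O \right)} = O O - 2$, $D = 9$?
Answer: $1156 + \sqrt{85} \approx 1165.2$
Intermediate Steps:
$L{\left(O \right)} = -2 + O^{2}$ ($L{\left(O \right)} = O^{2} - 2 = -2 + O^{2}$)
$Q{\left(s,E \right)} = \sqrt{E^{2} + s^{2}}$
$T = 1156$ ($T = \left(-2 + 6^{2}\right)^{2} = \left(-2 + 36\right)^{2} = 34^{2} = 1156$)
$Q{\left(c{\left(-2 - 4 \right)},D \right)} + T = \sqrt{9^{2} + \left(-2\right)^{2}} + 1156 = \sqrt{81 + 4} + 1156 = \sqrt{85} + 1156 = 1156 + \sqrt{85}$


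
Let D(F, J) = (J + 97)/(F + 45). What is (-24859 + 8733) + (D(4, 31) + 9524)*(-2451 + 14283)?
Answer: 5522434754/49 ≈ 1.1270e+8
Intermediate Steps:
D(F, J) = (97 + J)/(45 + F)
(-24859 + 8733) + (D(4, 31) + 9524)*(-2451 + 14283) = (-24859 + 8733) + ((97 + 31)/(45 + 4) + 9524)*(-2451 + 14283) = -16126 + (128/49 + 9524)*11832 = -16126 + (466804/49)*11832 = -16126 + 5523224928/49 = 5522434754/49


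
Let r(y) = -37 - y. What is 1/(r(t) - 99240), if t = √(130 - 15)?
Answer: -99277/9855922614 + √115/9855922614 ≈ -1.0072e-5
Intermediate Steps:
t = √115 ≈ 10.724
1/(r(t) - 99240) = 1/((-37 - √115) - 99240) = 1/(-99277 - √115)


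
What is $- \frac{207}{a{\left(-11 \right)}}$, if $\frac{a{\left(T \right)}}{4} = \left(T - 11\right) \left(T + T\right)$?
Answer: $- \frac{207}{1936} \approx -0.10692$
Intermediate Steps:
$a{\left(T \right)} = 8 T \left(-11 + T\right)$ ($a{\left(T \right)} = 4 \left(T - 11\right) \left(T + T\right) = 4 \left(-11 + T\right) 2 T = 4 \cdot 2 T \left(-11 + T\right) = 8 T \left(-11 + T\right)$)
$- \frac{207}{a{\left(-11 \right)}} = - \frac{207}{8 \left(-11\right) \left(-11 - 11\right)} = - \frac{207}{8 \left(-11\right) \left(-22\right)} = - \frac{207}{1936}$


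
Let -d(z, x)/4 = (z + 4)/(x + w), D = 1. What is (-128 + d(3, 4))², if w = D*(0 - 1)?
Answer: 169744/9 ≈ 18860.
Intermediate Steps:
w = -1 (w = 1*(0 - 1) = 1*(-1) = -1)
d(z, x) = -4*(4 + z)/(-1 + x) (d(z, x) = -4*(z + 4)/(x - 1) = -4*(4 + z)/(-1 + x))
(-128 + d(3, 4))² = (-128 + 4*(-4 - 1*3)/(-1 + 4))² = (-128 + 4*(-4 - 3)/3)² = (-128 + 4*(⅓)*(-7))² = (-128 - 28/3)² = (-412/3)² = 169744/9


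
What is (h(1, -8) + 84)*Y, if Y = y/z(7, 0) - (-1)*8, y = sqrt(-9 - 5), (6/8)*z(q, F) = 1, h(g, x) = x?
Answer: 608 + 57*I*sqrt(14) ≈ 608.0 + 213.27*I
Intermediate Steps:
z(q, F) = 4/3 (z(q, F) = (4/3)*1 = 4/3)
y = I*sqrt(14) (y = sqrt(-14) = I*sqrt(14) ≈ 3.7417*I)
Y = 8 + 3*I*sqrt(14)/4 (Y = (I*sqrt(14))/(4/3) - (-1)*8 = (I*sqrt(14))*(3/4) - 1*(-8) = 3*I*sqrt(14)/4 + 8 = 8 + 3*I*sqrt(14)/4 ≈ 8.0 + 2.8062*I)
(h(1, -8) + 84)*Y = (-8 + 84)*(8 + 3*I*sqrt(14)/4) = 76*(8 + 3*I*sqrt(14)/4) = 608 + 57*I*sqrt(14)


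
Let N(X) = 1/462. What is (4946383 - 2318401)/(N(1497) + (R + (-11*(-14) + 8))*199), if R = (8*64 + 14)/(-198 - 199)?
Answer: 482008690548/5864541541 ≈ 82.190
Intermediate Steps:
R = -526/397 (R = (512 + 14)/(-397) = 526*(-1/397) = -526/397 ≈ -1.3249)
N(X) = 1/462
(4946383 - 2318401)/(N(1497) + (R + (-11*(-14) + 8))*199) = (4946383 - 2318401)/(1/462 + (-526/397 + (-11*(-14) + 8))*199) = 2627982/(1/462 + (-526/397 + (154 + 8))*199) = 2627982/(1/462 + (-526/397 + 162)*199) = 2627982/(1/462 + (63788/397)*199) = 2627982/(1/462 + 12693812/397) = 2627982/(5864541541/183414) = 2627982*(183414/5864541541) = 482008690548/5864541541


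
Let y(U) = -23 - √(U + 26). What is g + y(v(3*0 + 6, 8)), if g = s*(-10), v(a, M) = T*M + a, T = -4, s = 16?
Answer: -183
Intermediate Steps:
v(a, M) = a - 4*M (v(a, M) = -4*M + a = a - 4*M)
y(U) = -23 - √(26 + U)
g = -160 (g = 16*(-10) = -160)
g + y(v(3*0 + 6, 8)) = -160 + (-23 - √(26 + ((3*0 + 6) - 4*8))) = -160 + (-23 - √(26 + ((0 + 6) - 32))) = -160 + (-23 - √(26 + (6 - 32))) = -160 + (-23 - √(26 - 26)) = -160 + (-23 - √0) = -160 + (-23 - 1*0) = -160 + (-23 + 0) = -160 - 23 = -183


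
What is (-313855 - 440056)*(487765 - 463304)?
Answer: -18441416971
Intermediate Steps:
(-313855 - 440056)*(487765 - 463304) = -753911*24461 = -18441416971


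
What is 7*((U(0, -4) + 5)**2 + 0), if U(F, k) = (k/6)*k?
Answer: 3703/9 ≈ 411.44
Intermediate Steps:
U(F, k) = k**2/6 (U(F, k) = (k*(1/6))*k = (k/6)*k = k**2/6)
7*((U(0, -4) + 5)**2 + 0) = 7*(((1/6)*(-4)**2 + 5)**2 + 0) = 7*(((1/6)*16 + 5)**2 + 0) = 7*((8/3 + 5)**2 + 0) = 7*((23/3)**2 + 0) = 7*(529/9 + 0) = 7*(529/9) = 3703/9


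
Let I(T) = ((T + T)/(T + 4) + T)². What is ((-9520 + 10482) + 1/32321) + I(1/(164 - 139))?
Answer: 198236789077996/206066575625 ≈ 962.00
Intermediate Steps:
I(T) = (T + 2*T/(4 + T))² (I(T) = ((2*T)/(4 + T) + T)² = (2*T/(4 + T) + T)² = (T + 2*T/(4 + T))²)
((-9520 + 10482) + 1/32321) + I(1/(164 - 139)) = ((-9520 + 10482) + 1/32321) + (1/(164 - 139))²*(6 + 1/(164 - 139))²/(4 + 1/(164 - 139))² = (962 + 1/32321) + (1/25)²*(6 + 1/25)²/(4 + 1/25)² = 31092803/32321 + (1/25)²*(6 + 1/25)²/(4 + 1/25)² = 31092803/32321 + (151/25)²/(625*(101/25)²) = 31092803/32321 + (1/625)*(625/10201)*(22801/625) = 31092803/32321 + 22801/6375625 = 198236789077996/206066575625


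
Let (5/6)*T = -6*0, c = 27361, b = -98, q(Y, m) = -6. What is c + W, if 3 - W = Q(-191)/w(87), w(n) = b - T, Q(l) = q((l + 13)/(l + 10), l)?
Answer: 1340833/49 ≈ 27364.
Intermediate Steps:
Q(l) = -6
T = 0 (T = 6*(-6*0)/5 = (6/5)*0 = 0)
w(n) = -98 (w(n) = -98 - 1*0 = -98 + 0 = -98)
W = 144/49 (W = 3 - (-6)/(-98) = 3 - (-6)*(-1)/98 = 3 - 1*3/49 = 3 - 3/49 = 144/49 ≈ 2.9388)
c + W = 27361 + 144/49 = 1340833/49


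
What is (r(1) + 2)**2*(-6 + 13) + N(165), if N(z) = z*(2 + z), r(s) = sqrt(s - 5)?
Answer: 27555 + 56*I ≈ 27555.0 + 56.0*I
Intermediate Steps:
r(s) = sqrt(-5 + s)
(r(1) + 2)**2*(-6 + 13) + N(165) = (sqrt(-5 + 1) + 2)**2*(-6 + 13) + 165*(2 + 165) = (sqrt(-4) + 2)**2*7 + 165*167 = (2*I + 2)**2*7 + 27555 = (2 + 2*I)**2*7 + 27555 = 7*(2 + 2*I)**2 + 27555 = 27555 + 7*(2 + 2*I)**2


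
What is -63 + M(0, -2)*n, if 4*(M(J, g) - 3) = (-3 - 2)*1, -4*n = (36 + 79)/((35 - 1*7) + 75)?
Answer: -104629/1648 ≈ -63.488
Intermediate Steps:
n = -115/412 (n = -(36 + 79)/(4*((35 - 1*7) + 75)) = -115/(4*((35 - 7) + 75)) = -115/(4*(28 + 75)) = -115/(4*103) = -1/4*115/103 = -115/412 ≈ -0.27913)
M(J, g) = 7/4 (M(J, g) = 3 + ((-3 - 2)*1)/4 = 3 + (-5*1)/4 = 3 + (1/4)*(-5) = 3 - 5/4 = 7/4)
-63 + M(0, -2)*n = -63 + (7/4)*(-115/412) = -63 - 805/1648 = -104629/1648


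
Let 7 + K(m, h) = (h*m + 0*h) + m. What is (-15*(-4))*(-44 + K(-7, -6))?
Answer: -960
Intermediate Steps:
K(m, h) = -7 + m + h*m (K(m, h) = -7 + ((h*m + 0*h) + m) = -7 + ((h*m + 0) + m) = -7 + (h*m + m) = -7 + (m + h*m) = -7 + m + h*m)
(-15*(-4))*(-44 + K(-7, -6)) = (-15*(-4))*(-44 + (-7 - 7 - 6*(-7))) = 60*(-44 + (-7 - 7 + 42)) = 60*(-44 + 28) = 60*(-16) = -960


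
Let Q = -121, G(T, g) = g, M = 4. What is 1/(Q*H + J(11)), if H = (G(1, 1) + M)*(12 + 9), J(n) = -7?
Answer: -1/12712 ≈ -7.8666e-5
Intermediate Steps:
H = 105 (H = (1 + 4)*(12 + 9) = 5*21 = 105)
1/(Q*H + J(11)) = 1/(-121*105 - 7) = 1/(-12705 - 7) = 1/(-12712) = -1/12712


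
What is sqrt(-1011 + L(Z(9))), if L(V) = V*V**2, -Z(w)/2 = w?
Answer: I*sqrt(6843) ≈ 82.722*I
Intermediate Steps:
Z(w) = -2*w
L(V) = V**3
sqrt(-1011 + L(Z(9))) = sqrt(-1011 + (-2*9)**3) = sqrt(-1011 + (-18)**3) = sqrt(-1011 - 5832) = sqrt(-6843) = I*sqrt(6843)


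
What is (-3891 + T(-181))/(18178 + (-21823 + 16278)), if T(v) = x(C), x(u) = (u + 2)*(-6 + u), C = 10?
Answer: -1281/4211 ≈ -0.30420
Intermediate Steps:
x(u) = (-6 + u)*(2 + u) (x(u) = (2 + u)*(-6 + u) = (-6 + u)*(2 + u))
T(v) = 48 (T(v) = -12 + 10² - 4*10 = -12 + 100 - 40 = 48)
(-3891 + T(-181))/(18178 + (-21823 + 16278)) = (-3891 + 48)/(18178 + (-21823 + 16278)) = -3843/(18178 - 5545) = -3843/12633 = -3843*1/12633 = -1281/4211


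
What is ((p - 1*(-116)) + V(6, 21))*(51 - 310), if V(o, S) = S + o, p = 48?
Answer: -49469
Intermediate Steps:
((p - 1*(-116)) + V(6, 21))*(51 - 310) = ((48 - 1*(-116)) + (21 + 6))*(51 - 310) = ((48 + 116) + 27)*(-259) = (164 + 27)*(-259) = 191*(-259) = -49469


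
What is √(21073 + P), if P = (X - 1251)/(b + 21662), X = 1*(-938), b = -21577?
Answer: 2*√38016590/85 ≈ 145.08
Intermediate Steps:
X = -938
P = -2189/85 (P = (-938 - 1251)/(-21577 + 21662) = -2189/85 ≈ -25.753)
√(21073 + P) = √(21073 - 2189/85) = √(1789016/85) = 2*√38016590/85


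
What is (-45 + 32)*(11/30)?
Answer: -143/30 ≈ -4.7667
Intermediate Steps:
(-45 + 32)*(11/30) = -143/30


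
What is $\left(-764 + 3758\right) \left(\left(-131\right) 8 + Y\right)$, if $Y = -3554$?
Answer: $-13778388$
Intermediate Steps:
$\left(-764 + 3758\right) \left(\left(-131\right) 8 + Y\right) = \left(-764 + 3758\right) \left(\left(-131\right) 8 - 3554\right) = 2994 \left(-1048 - 3554\right) = 2994 \left(-4602\right) = -13778388$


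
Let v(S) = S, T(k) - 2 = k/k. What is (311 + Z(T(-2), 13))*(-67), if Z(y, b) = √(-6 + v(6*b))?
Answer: -20837 - 402*√2 ≈ -21406.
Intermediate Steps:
T(k) = 3 (T(k) = 2 + k/k = 2 + 1 = 3)
Z(y, b) = √(-6 + 6*b)
(311 + Z(T(-2), 13))*(-67) = (311 + √(-6 + 6*13))*(-67) = (311 + √(-6 + 78))*(-67) = (311 + √72)*(-67) = (311 + 6*√2)*(-67) = -20837 - 402*√2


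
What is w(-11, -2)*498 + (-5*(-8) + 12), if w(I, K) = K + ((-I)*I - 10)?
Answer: -66182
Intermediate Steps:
w(I, K) = -10 + K - I² (w(I, K) = K + (-I² - 10) = K + (-10 - I²) = -10 + K - I²)
w(-11, -2)*498 + (-5*(-8) + 12) = (-10 - 2 - 1*(-11)²)*498 + (-5*(-8) + 12) = (-10 - 2 - 1*121)*498 + (40 + 12) = (-10 - 2 - 121)*498 + 52 = -133*498 + 52 = -66234 + 52 = -66182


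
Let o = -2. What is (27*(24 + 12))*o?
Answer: -1944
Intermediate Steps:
(27*(24 + 12))*o = (27*(24 + 12))*(-2) = (27*36)*(-2) = 972*(-2) = -1944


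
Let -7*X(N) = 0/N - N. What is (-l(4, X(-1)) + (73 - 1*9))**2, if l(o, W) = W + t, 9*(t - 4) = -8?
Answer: 14784025/3969 ≈ 3724.9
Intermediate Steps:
t = 28/9 (t = 4 + (1/9)*(-8) = 4 - 8/9 = 28/9 ≈ 3.1111)
X(N) = N/7 (X(N) = -(0/N - N)/7 = -(0 - N)/7 = -(-1)*N/7 = N/7)
l(o, W) = 28/9 + W (l(o, W) = W + 28/9 = 28/9 + W)
(-l(4, X(-1)) + (73 - 1*9))**2 = (-(28/9 + (1/7)*(-1)) + (73 - 1*9))**2 = (-(28/9 - 1/7) + (73 - 9))**2 = (-1*187/63 + 64)**2 = (-187/63 + 64)**2 = (3845/63)**2 = 14784025/3969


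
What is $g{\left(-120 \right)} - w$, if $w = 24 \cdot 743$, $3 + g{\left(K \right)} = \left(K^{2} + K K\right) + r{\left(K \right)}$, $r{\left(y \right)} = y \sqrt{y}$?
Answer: $10965 - 240 i \sqrt{30} \approx 10965.0 - 1314.5 i$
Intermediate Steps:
$r{\left(y \right)} = y^{\frac{3}{2}}$
$g{\left(K \right)} = -3 + K^{\frac{3}{2}} + 2 K^{2}$ ($g{\left(K \right)} = -3 + \left(\left(K^{2} + K K\right) + K^{\frac{3}{2}}\right) = -3 + \left(\left(K^{2} + K^{2}\right) + K^{\frac{3}{2}}\right) = -3 + \left(2 K^{2} + K^{\frac{3}{2}}\right) = -3 + \left(K^{\frac{3}{2}} + 2 K^{2}\right) = -3 + K^{\frac{3}{2}} + 2 K^{2}$)
$w = 17832$
$g{\left(-120 \right)} - w = \left(-3 + \left(-120\right)^{\frac{3}{2}} + 2 \left(-120\right)^{2}\right) - 17832 = \left(-3 - 240 i \sqrt{30} + 2 \cdot 14400\right) - 17832 = \left(-3 - 240 i \sqrt{30} + 28800\right) - 17832 = \left(28797 - 240 i \sqrt{30}\right) - 17832 = 10965 - 240 i \sqrt{30}$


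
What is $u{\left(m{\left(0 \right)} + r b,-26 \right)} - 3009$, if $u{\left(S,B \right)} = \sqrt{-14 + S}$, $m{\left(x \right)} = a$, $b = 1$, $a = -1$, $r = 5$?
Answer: $-3009 + i \sqrt{10} \approx -3009.0 + 3.1623 i$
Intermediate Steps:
$m{\left(x \right)} = -1$
$u{\left(m{\left(0 \right)} + r b,-26 \right)} - 3009 = \sqrt{-14 + \left(-1 + 5 \cdot 1\right)} - 3009 = \sqrt{-14 + \left(-1 + 5\right)} - 3009 = \sqrt{-14 + 4} - 3009 = \sqrt{-10} - 3009 = i \sqrt{10} - 3009 = -3009 + i \sqrt{10}$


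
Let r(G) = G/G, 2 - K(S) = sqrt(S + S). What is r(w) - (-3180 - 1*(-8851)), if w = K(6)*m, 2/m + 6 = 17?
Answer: -5670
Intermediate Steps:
m = 2/11 (m = 2/(-6 + 17) = 2/11 ≈ 0.18182)
K(S) = 2 - sqrt(2)*sqrt(S) (K(S) = 2 - sqrt(S + S) = 2 - sqrt(2*S) = 2 - sqrt(2)*sqrt(S))
w = 4/11 - 4*sqrt(3)/11 (w = (2 - sqrt(2)*sqrt(6))*(2/11) = (2 - 2*sqrt(3))*(2/11) = 4/11 - 4*sqrt(3)/11 ≈ -0.26620)
r(G) = 1
r(w) - (-3180 - 1*(-8851)) = 1 - (-3180 - 1*(-8851)) = 1 - (-3180 + 8851) = 1 - 1*5671 = 1 - 5671 = -5670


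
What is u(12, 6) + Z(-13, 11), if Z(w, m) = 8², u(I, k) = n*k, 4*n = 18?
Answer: 91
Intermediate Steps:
n = 9/2 (n = (¼)*18 = 9/2 ≈ 4.5000)
u(I, k) = 9*k/2
Z(w, m) = 64
u(12, 6) + Z(-13, 11) = (9/2)*6 + 64 = 27 + 64 = 91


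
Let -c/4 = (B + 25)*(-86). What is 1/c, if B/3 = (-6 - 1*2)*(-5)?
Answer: 1/49880 ≈ 2.0048e-5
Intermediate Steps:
B = 120 (B = 3*((-6 - 1*2)*(-5)) = 3*((-6 - 2)*(-5)) = 3*(-8*(-5)) = 3*40 = 120)
c = 49880 (c = -4*(120 + 25)*(-86) = -580*(-86) = -4*(-12470) = 49880)
1/c = 1/49880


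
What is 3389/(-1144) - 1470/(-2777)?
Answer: -7729573/3176888 ≈ -2.4331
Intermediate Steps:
3389/(-1144) - 1470/(-2777) = 3389*(-1/1144) - 1470*(-1/2777) = -3389/1144 + 1470/2777 = -7729573/3176888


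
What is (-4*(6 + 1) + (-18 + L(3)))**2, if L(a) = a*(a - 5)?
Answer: 2704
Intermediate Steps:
L(a) = a*(-5 + a)
(-4*(6 + 1) + (-18 + L(3)))**2 = (-4*(6 + 1) + (-18 + 3*(-5 + 3)))**2 = (-4*7 + (-18 + 3*(-2)))**2 = (-28 + (-18 - 6))**2 = (-28 - 24)**2 = (-52)**2 = 2704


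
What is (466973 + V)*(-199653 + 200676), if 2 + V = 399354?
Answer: 886250475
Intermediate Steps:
V = 399352 (V = -2 + 399354 = 399352)
(466973 + V)*(-199653 + 200676) = (466973 + 399352)*(-199653 + 200676) = 866325*1023 = 886250475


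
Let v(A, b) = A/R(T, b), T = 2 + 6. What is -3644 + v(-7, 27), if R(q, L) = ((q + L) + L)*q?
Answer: -1807431/496 ≈ -3644.0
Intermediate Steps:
T = 8
R(q, L) = q*(q + 2*L) (R(q, L) = ((L + q) + L)*q = (q + 2*L)*q = q*(q + 2*L))
v(A, b) = A/(64 + 16*b) (v(A, b) = A/((8*(8 + 2*b))) = A/(64 + 16*b))
-3644 + v(-7, 27) = -3644 + (1/16)*(-7)/(4 + 27) = -3644 + (1/16)*(-7)/31 = -3644 + (1/16)*(-7)*(1/31) = -3644 - 7/496 = -1807431/496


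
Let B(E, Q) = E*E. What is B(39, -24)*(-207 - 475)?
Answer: -1037322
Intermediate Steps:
B(E, Q) = E²
B(39, -24)*(-207 - 475) = 39²*(-207 - 475) = 1521*(-682) = -1037322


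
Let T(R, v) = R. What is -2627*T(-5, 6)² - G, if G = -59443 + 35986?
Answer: -42218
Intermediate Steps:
G = -23457
-2627*T(-5, 6)² - G = -2627*(-5)² - 1*(-23457) = -2627*25 + 23457 = -65675 + 23457 = -42218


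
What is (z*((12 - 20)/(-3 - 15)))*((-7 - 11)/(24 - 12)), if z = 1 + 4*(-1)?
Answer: 2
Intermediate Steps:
z = -3 (z = 1 - 4 = -3)
(z*((12 - 20)/(-3 - 15)))*((-7 - 11)/(24 - 12)) = (-3*(12 - 20)/(-3 - 15))*((-7 - 11)/(24 - 12)) = (-(-24)/(-18))*(-18/12) = (-(-24)*(-1)/18)*(-18*1/12) = -3*4/9*(-3/2) = -4/3*(-3/2) = 2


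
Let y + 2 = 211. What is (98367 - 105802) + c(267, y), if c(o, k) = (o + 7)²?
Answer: 67641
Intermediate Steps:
y = 209 (y = -2 + 211 = 209)
c(o, k) = (7 + o)²
(98367 - 105802) + c(267, y) = (98367 - 105802) + (7 + 267)² = -7435 + 274² = -7435 + 75076 = 67641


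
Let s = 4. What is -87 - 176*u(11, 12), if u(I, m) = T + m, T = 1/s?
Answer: -2243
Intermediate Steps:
T = ¼ (T = 1/4 = ¼ ≈ 0.25000)
u(I, m) = ¼ + m
-87 - 176*u(11, 12) = -87 - 176*(¼ + 12) = -87 - 176*49/4 = -87 - 2156 = -2243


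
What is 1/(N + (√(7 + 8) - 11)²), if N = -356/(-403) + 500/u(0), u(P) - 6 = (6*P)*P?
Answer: 160943289/30136499252 + 16078491*√15/30136499252 ≈ 0.0074068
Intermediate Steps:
u(P) = 6 + 6*P² (u(P) = 6 + (6*P)*P = 6 + 6*P²)
N = 101818/1209 (N = -356/(-403) + 500/(6 + 6*0²) = -356*(-1/403) + 500/(6 + 6*0) = 356/403 + 500/(6 + 0) = 356/403 + 500/6 = 356/403 + 500*(⅙) = 356/403 + 250/3 = 101818/1209 ≈ 84.217)
1/(N + (√(7 + 8) - 11)²) = 1/(101818/1209 + (√(7 + 8) - 11)²) = 1/(101818/1209 + (√15 - 11)²) = 1/(101818/1209 + (-11 + √15)²)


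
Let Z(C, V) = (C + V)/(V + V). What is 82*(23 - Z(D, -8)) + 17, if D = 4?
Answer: 3765/2 ≈ 1882.5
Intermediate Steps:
Z(C, V) = (C + V)/(2*V) (Z(C, V) = (C + V)/((2*V)) = (C + V)*(1/(2*V)) = (C + V)/(2*V))
82*(23 - Z(D, -8)) + 17 = 82*(23 - (4 - 8)/(2*(-8))) + 17 = 82*(23 - (-1)*(-4)/(2*8)) + 17 = 82*(23 - 1*¼) + 17 = 82*(23 - ¼) + 17 = 82*(91/4) + 17 = 3731/2 + 17 = 3765/2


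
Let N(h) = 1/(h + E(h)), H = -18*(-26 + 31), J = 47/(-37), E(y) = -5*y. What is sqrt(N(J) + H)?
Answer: I*sqrt(793501)/94 ≈ 9.4765*I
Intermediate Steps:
J = -47/37 (J = 47*(-1/37) = -47/37 ≈ -1.2703)
H = -90 (H = -18*5 = -90)
N(h) = -1/(4*h) (N(h) = 1/(h - 5*h) = 1/(-4*h) = -1/(4*h))
sqrt(N(J) + H) = sqrt(-1/(4*(-47/37)) - 90) = sqrt(-1/4*(-37/47) - 90) = sqrt(37/188 - 90) = sqrt(-16883/188) = I*sqrt(793501)/94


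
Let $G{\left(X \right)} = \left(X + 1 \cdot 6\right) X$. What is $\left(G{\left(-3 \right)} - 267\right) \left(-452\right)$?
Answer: $124752$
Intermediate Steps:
$G{\left(X \right)} = X \left(6 + X\right)$ ($G{\left(X \right)} = \left(X + 6\right) X = \left(6 + X\right) X = X \left(6 + X\right)$)
$\left(G{\left(-3 \right)} - 267\right) \left(-452\right) = \left(- 3 \left(6 - 3\right) - 267\right) \left(-452\right) = \left(\left(-3\right) 3 - 267\right) \left(-452\right) = \left(-9 - 267\right) \left(-452\right) = \left(-276\right) \left(-452\right) = 124752$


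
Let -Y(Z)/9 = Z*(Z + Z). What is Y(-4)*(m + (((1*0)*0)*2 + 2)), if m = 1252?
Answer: -361152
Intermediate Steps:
Y(Z) = -18*Z² (Y(Z) = -9*Z*(Z + Z) = -9*Z*2*Z = -18*Z²)
Y(-4)*(m + (((1*0)*0)*2 + 2)) = (-18*(-4)²)*(1252 + (((1*0)*0)*2 + 2)) = (-18*16)*(1252 + ((0*0)*2 + 2)) = -288*(1252 + (0*2 + 2)) = -288*(1252 + (0 + 2)) = -288*(1252 + 2) = -288*1254 = -361152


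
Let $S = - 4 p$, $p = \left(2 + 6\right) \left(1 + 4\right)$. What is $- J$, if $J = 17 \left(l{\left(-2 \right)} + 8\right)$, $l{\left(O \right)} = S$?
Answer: $2584$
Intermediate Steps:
$p = 40$ ($p = 8 \cdot 5 = 40$)
$S = -160$ ($S = \left(-4\right) 40 = -160$)
$l{\left(O \right)} = -160$
$J = -2584$ ($J = 17 \left(-160 + 8\right) = 17 \left(-152\right) = -2584$)
$- J = \left(-1\right) \left(-2584\right) = 2584$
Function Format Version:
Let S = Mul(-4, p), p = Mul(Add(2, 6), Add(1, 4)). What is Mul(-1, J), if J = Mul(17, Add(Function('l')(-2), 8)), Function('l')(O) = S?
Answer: 2584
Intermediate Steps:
p = 40 (p = Mul(8, 5) = 40)
S = -160 (S = Mul(-4, 40) = -160)
Function('l')(O) = -160
J = -2584 (J = Mul(17, Add(-160, 8)) = Mul(17, -152) = -2584)
Mul(-1, J) = Mul(-1, -2584) = 2584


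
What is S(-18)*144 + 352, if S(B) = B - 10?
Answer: -3680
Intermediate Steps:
S(B) = -10 + B
S(-18)*144 + 352 = (-10 - 18)*144 + 352 = -28*144 + 352 = -4032 + 352 = -3680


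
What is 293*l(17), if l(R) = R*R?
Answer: 84677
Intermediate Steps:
l(R) = R²
293*l(17) = 293*17² = 293*289 = 84677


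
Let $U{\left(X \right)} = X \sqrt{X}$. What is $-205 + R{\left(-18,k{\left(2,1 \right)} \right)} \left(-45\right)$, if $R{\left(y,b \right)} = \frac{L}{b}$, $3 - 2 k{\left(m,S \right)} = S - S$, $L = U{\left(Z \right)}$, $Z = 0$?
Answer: $-205$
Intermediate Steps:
$U{\left(X \right)} = X^{\frac{3}{2}}$
$L = 0$ ($L = 0^{\frac{3}{2}} = 0$)
$k{\left(m,S \right)} = \frac{3}{2}$ ($k{\left(m,S \right)} = \frac{3}{2} - \frac{S - S}{2} = \frac{3}{2} - 0 = \frac{3}{2} + 0 = \frac{3}{2}$)
$R{\left(y,b \right)} = 0$ ($R{\left(y,b \right)} = \frac{0}{b} = 0$)
$-205 + R{\left(-18,k{\left(2,1 \right)} \right)} \left(-45\right) = -205 + 0 \left(-45\right) = -205 + 0 = -205$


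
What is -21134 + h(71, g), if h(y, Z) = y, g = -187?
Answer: -21063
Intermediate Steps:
-21134 + h(71, g) = -21134 + 71 = -21063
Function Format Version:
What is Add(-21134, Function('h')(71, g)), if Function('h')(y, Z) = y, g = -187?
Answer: -21063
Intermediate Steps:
Add(-21134, Function('h')(71, g)) = Add(-21134, 71) = -21063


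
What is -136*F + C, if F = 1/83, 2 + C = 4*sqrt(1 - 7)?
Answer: -302/83 + 4*I*sqrt(6) ≈ -3.6386 + 9.798*I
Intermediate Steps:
C = -2 + 4*I*sqrt(6) (C = -2 + 4*sqrt(1 - 7) = -2 + 4*sqrt(-6) = -2 + 4*(I*sqrt(6)) = -2 + 4*I*sqrt(6) ≈ -2.0 + 9.798*I)
F = 1/83 ≈ 0.012048
-136*F + C = -136*1/83 + (-2 + 4*I*sqrt(6)) = -136/83 + (-2 + 4*I*sqrt(6)) = -302/83 + 4*I*sqrt(6)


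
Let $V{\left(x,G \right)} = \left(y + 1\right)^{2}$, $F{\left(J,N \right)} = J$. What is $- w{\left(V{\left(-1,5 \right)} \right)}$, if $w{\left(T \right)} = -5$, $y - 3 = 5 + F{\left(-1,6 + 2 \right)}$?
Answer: $5$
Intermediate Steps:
$y = 7$ ($y = 3 + \left(5 - 1\right) = 3 + 4 = 7$)
$V{\left(x,G \right)} = 64$ ($V{\left(x,G \right)} = \left(7 + 1\right)^{2} = 8^{2} = 64$)
$- w{\left(V{\left(-1,5 \right)} \right)} = \left(-1\right) \left(-5\right) = 5$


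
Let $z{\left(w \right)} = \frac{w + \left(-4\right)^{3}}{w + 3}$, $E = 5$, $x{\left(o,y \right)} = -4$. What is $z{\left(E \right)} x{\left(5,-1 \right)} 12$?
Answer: $354$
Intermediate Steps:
$z{\left(w \right)} = \frac{-64 + w}{3 + w}$ ($z{\left(w \right)} = \frac{w - 64}{3 + w} = \frac{-64 + w}{3 + w}$)
$z{\left(E \right)} x{\left(5,-1 \right)} 12 = \frac{-64 + 5}{3 + 5} \left(-4\right) 12 = \frac{1}{8} \left(-59\right) \left(-4\right) 12 = \left(- \frac{59}{8}\right) \left(-4\right) 12 = \frac{59}{2} \cdot 12 = 354$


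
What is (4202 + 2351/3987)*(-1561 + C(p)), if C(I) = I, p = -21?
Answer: -26507556950/3987 ≈ -6.6485e+6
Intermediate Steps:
(4202 + 2351/3987)*(-1561 + C(p)) = (4202 + 2351/3987)*(-1561 - 21) = (4202 + 2351*(1/3987))*(-1582) = (4202 + 2351/3987)*(-1582) = (16755725/3987)*(-1582) = -26507556950/3987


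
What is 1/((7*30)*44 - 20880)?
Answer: -1/11640 ≈ -8.5911e-5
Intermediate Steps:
1/((7*30)*44 - 20880) = 1/(210*44 - 20880) = 1/(9240 - 20880) = 1/(-11640) = -1/11640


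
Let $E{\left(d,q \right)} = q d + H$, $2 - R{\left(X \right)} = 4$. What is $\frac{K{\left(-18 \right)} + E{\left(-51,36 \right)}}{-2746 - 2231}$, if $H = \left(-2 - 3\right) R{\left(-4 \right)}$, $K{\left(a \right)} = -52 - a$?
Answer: $\frac{620}{1659} \approx 0.37372$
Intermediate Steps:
$R{\left(X \right)} = -2$ ($R{\left(X \right)} = 2 - 4 = -2$)
$H = 10$ ($H = \left(-2 - 3\right) \left(-2\right) = \left(-5\right) \left(-2\right) = 10$)
$E{\left(d,q \right)} = 10 + d q$ ($E{\left(d,q \right)} = q d + 10 = d q + 10 = 10 + d q$)
$\frac{K{\left(-18 \right)} + E{\left(-51,36 \right)}}{-2746 - 2231} = \frac{\left(-52 - -18\right) + \left(10 - 1836\right)}{-2746 - 2231} = \frac{\left(-52 + 18\right) + \left(10 - 1836\right)}{-4977} = \left(-34 - 1826\right) \left(- \frac{1}{4977}\right) = \left(-1860\right) \left(- \frac{1}{4977}\right) = \frac{620}{1659}$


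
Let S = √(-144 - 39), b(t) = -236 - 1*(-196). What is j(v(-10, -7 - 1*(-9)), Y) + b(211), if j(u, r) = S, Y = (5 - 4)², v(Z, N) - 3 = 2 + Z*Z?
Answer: -40 + I*√183 ≈ -40.0 + 13.528*I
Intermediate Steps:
v(Z, N) = 5 + Z² (v(Z, N) = 3 + (2 + Z*Z) = 3 + (2 + Z²) = 5 + Z²)
b(t) = -40 (b(t) = -236 + 196 = -40)
Y = 1 (Y = 1² = 1)
S = I*√183 (S = √(-183) = I*√183 ≈ 13.528*I)
j(u, r) = I*√183
j(v(-10, -7 - 1*(-9)), Y) + b(211) = I*√183 - 40 = -40 + I*√183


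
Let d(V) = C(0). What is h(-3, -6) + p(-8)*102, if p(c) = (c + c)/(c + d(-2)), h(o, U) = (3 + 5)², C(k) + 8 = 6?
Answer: 1136/5 ≈ 227.20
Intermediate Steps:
C(k) = -2 (C(k) = -8 + 6 = -2)
d(V) = -2
h(o, U) = 64 (h(o, U) = 8² = 64)
p(c) = 2*c/(-2 + c) (p(c) = (c + c)/(c - 2) = (2*c)/(-2 + c) = 2*c/(-2 + c))
h(-3, -6) + p(-8)*102 = 64 + (2*(-8)/(-2 - 8))*102 = 64 + (2*(-8)/(-10))*102 = 64 + (2*(-8)*(-⅒))*102 = 64 + (8/5)*102 = 64 + 816/5 = 1136/5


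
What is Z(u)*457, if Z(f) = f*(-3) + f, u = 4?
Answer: -3656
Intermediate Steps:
Z(f) = -2*f (Z(f) = -3*f + f = -2*f)
Z(u)*457 = -2*4*457 = -8*457 = -3656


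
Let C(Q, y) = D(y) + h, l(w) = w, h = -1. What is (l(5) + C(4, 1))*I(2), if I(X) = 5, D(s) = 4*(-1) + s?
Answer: 5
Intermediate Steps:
D(s) = -4 + s
C(Q, y) = -5 + y (C(Q, y) = (-4 + y) - 1 = -5 + y)
(l(5) + C(4, 1))*I(2) = (5 + (-5 + 1))*5 = (5 - 4)*5 = 1*5 = 5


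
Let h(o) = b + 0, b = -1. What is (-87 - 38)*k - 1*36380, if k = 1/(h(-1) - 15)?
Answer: -581955/16 ≈ -36372.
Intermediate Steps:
h(o) = -1 (h(o) = -1 + 0 = -1)
k = -1/16 (k = 1/(-1 - 15) = 1/(-16) = -1/16 ≈ -0.062500)
(-87 - 38)*k - 1*36380 = (-87 - 38)*(-1/16) - 1*36380 = -125*(-1/16) - 36380 = 125/16 - 36380 = -581955/16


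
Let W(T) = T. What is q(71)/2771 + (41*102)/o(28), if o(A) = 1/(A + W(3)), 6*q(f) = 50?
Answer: 1077713971/8313 ≈ 1.2964e+5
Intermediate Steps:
q(f) = 25/3 (q(f) = (⅙)*50 = 25/3)
o(A) = 1/(3 + A) (o(A) = 1/(A + 3) = 1/(3 + A))
q(71)/2771 + (41*102)/o(28) = (25/3)/2771 + (41*102)/(1/(3 + 28)) = (25/3)*(1/2771) + 4182/(1/31) = 25/8313 + 4182/(1/31) = 25/8313 + 4182*31 = 25/8313 + 129642 = 1077713971/8313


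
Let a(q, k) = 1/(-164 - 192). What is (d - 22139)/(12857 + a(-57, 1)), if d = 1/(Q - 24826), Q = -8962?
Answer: -66574895437/38662687677 ≈ -1.7219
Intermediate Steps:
a(q, k) = -1/356 (a(q, k) = 1/(-356) = -1/356)
d = -1/33788 (d = 1/(-8962 - 24826) = 1/(-33788) = -1/33788 ≈ -2.9596e-5)
(d - 22139)/(12857 + a(-57, 1)) = (-1/33788 - 22139)/(12857 - 1/356) = -748032533/(33788*4577091/356) = -748032533/33788*356/4577091 = -66574895437/38662687677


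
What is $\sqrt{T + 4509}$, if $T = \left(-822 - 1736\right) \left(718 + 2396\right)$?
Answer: $3 i \sqrt{884567} \approx 2821.5 i$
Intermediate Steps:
$T = -7965612$ ($T = \left(-2558\right) 3114 = -7965612$)
$\sqrt{T + 4509} = \sqrt{-7965612 + 4509} = \sqrt{-7961103} = 3 i \sqrt{884567}$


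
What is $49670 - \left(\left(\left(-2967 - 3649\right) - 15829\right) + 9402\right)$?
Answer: $62713$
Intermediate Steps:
$49670 - \left(\left(\left(-2967 - 3649\right) - 15829\right) + 9402\right) = 49670 - \left(\left(-6616 - 15829\right) + 9402\right) = 49670 - \left(-22445 + 9402\right) = 49670 - -13043 = 49670 + 13043 = 62713$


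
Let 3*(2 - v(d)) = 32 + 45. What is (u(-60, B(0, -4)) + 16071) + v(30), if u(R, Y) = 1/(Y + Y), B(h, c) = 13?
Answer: 1251695/78 ≈ 16047.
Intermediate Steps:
v(d) = -71/3 (v(d) = 2 - (32 + 45)/3 = 2 - 1/3*77 = 2 - 77/3 = -71/3)
u(R, Y) = 1/(2*Y)
(u(-60, B(0, -4)) + 16071) + v(30) = ((1/2)/13 + 16071) - 71/3 = ((1/2)*(1/13) + 16071) - 71/3 = (1/26 + 16071) - 71/3 = 417847/26 - 71/3 = 1251695/78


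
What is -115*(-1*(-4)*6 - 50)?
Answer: 2990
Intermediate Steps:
-115*(-1*(-4)*6 - 50) = -115*(4*6 - 50) = -115*(24 - 50) = -115*(-26) = 2990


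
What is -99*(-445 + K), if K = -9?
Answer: 44946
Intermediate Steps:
-99*(-445 + K) = -99*(-445 - 9) = -99*(-454) = 44946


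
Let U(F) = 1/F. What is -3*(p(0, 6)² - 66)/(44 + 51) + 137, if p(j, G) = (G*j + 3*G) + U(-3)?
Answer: 7366/57 ≈ 129.23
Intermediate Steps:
p(j, G) = -⅓ + 3*G + G*j (p(j, G) = (G*j + 3*G) + 1/(-3) = (3*G + G*j) - ⅓ = -⅓ + 3*G + G*j)
-3*(p(0, 6)² - 66)/(44 + 51) + 137 = -3*((-⅓ + 3*6 + 6*0)² - 66)/(44 + 51) + 137 = -3*((-⅓ + 18 + 0)² - 66)/95 + 137 = -3*((53/3)² - 66)/95 + 137 = -3*(2809/9 - 66)/95 + 137 = -2215/(3*95) + 137 = -3*443/171 + 137 = -443/57 + 137 = 7366/57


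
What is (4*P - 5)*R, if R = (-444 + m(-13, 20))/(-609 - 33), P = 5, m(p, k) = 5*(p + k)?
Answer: 2045/214 ≈ 9.5561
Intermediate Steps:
m(p, k) = 5*k + 5*p (m(p, k) = 5*(k + p) = 5*k + 5*p)
R = 409/642 (R = (-444 + (5*20 + 5*(-13)))/(-609 - 33) = (-444 + (100 - 65))/(-642) = (-444 + 35)*(-1/642) = -409*(-1/642) = 409/642 ≈ 0.63707)
(4*P - 5)*R = (4*5 - 5)*(409/642) = (20 - 5)*(409/642) = 15*(409/642) = 2045/214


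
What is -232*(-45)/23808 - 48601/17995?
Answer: -40384367/17851040 ≈ -2.2623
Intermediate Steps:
-232*(-45)/23808 - 48601/17995 = 10440*(1/23808) - 48601*1/17995 = 435/992 - 48601/17995 = -40384367/17851040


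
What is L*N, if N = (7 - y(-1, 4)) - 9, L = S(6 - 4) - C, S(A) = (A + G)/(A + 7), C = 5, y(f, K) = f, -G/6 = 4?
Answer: 67/9 ≈ 7.4444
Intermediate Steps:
G = -24 (G = -6*4 = -24)
S(A) = (-24 + A)/(7 + A) (S(A) = (A - 24)/(A + 7) = (-24 + A)/(7 + A))
L = -67/9 (L = (-24 + (6 - 4))/(7 + (6 - 4)) - 1*5 = (-24 + 2)/(7 + 2) - 5 = -22/9 - 5 = -67/9 ≈ -7.4444)
N = -1 (N = (7 - 1*(-1)) - 9 = (7 + 1) - 9 = 8 - 9 = -1)
L*N = -67/9*(-1) = 67/9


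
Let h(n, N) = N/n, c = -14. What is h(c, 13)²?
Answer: 169/196 ≈ 0.86224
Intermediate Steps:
h(c, 13)² = (13/(-14))² = (13*(-1/14))² = (-13/14)² = 169/196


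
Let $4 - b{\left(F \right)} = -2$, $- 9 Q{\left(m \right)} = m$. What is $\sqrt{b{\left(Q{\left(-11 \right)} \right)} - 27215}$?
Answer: $13 i \sqrt{161} \approx 164.95 i$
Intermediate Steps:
$Q{\left(m \right)} = - \frac{m}{9}$
$b{\left(F \right)} = 6$ ($b{\left(F \right)} = 4 - -2 = 4 + 2 = 6$)
$\sqrt{b{\left(Q{\left(-11 \right)} \right)} - 27215} = \sqrt{6 - 27215} = \sqrt{-27209} = 13 i \sqrt{161}$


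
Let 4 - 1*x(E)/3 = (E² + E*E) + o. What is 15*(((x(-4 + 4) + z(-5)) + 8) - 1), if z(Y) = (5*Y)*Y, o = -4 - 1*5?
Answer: 2565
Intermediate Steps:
o = -9 (o = -4 - 5 = -9)
x(E) = 39 - 6*E² (x(E) = 12 - 3*((E² + E*E) - 9) = 12 - 3*((E² + E²) - 9) = 12 - 3*(2*E² - 9) = 12 - 3*(-9 + 2*E²) = 12 + (27 - 6*E²) = 39 - 6*E²)
z(Y) = 5*Y²
15*(((x(-4 + 4) + z(-5)) + 8) - 1) = 15*((((39 - 6*(-4 + 4)²) + 5*(-5)²) + 8) - 1) = 15*((((39 - 6*0²) + 5*25) + 8) - 1) = 15*((((39 - 6*0) + 125) + 8) - 1) = 15*((((39 + 0) + 125) + 8) - 1) = 15*(((39 + 125) + 8) - 1) = 15*((164 + 8) - 1) = 15*(172 - 1) = 15*171 = 2565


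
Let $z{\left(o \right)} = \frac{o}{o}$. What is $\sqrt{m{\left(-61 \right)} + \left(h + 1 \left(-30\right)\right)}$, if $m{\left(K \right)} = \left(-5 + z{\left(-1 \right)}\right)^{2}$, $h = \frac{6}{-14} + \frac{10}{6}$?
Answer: $\frac{2 i \sqrt{1407}}{21} \approx 3.5724 i$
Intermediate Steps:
$h = \frac{26}{21}$ ($h = 6 \left(- \frac{1}{14}\right) + 10 \cdot \frac{1}{6} = - \frac{3}{7} + \frac{5}{3} = \frac{26}{21} \approx 1.2381$)
$z{\left(o \right)} = 1$
$m{\left(K \right)} = 16$ ($m{\left(K \right)} = \left(-5 + 1\right)^{2} = \left(-4\right)^{2} = 16$)
$\sqrt{m{\left(-61 \right)} + \left(h + 1 \left(-30\right)\right)} = \sqrt{16 + \left(\frac{26}{21} + 1 \left(-30\right)\right)} = \sqrt{16 + \left(\frac{26}{21} - 30\right)} = \sqrt{16 - \frac{604}{21}} = \sqrt{- \frac{268}{21}} = \frac{2 i \sqrt{1407}}{21}$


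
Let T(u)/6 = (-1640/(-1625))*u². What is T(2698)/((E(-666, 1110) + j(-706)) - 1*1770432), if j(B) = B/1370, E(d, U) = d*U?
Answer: -1962589865664/111744059245 ≈ -17.563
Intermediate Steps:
E(d, U) = U*d
j(B) = B/1370 (j(B) = B*(1/1370) = B/1370)
T(u) = 1968*u²/325 (T(u) = 6*((-1640/(-1625))*u²) = 6*((-1640*(-1/1625))*u²) = 6*(328*u²/325) = 1968*u²/325)
T(2698)/((E(-666, 1110) + j(-706)) - 1*1770432) = ((1968/325)*2698²)/((1110*(-666) + (1/1370)*(-706)) - 1*1770432) = ((1968/325)*7279204)/((-739260 - 353/685) - 1770432) = 14325473472/(325*(-506393453/685 - 1770432)) = 14325473472/(325*(-1719139373/685)) = (14325473472/325)*(-685/1719139373) = -1962589865664/111744059245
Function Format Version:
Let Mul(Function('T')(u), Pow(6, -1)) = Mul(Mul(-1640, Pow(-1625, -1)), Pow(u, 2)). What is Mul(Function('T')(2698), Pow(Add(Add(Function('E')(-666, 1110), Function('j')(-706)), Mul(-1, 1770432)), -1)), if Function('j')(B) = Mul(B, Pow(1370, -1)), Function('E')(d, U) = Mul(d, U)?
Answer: Rational(-1962589865664, 111744059245) ≈ -17.563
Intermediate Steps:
Function('E')(d, U) = Mul(U, d)
Function('j')(B) = Mul(Rational(1, 1370), B) (Function('j')(B) = Mul(B, Rational(1, 1370)) = Mul(Rational(1, 1370), B))
Function('T')(u) = Mul(Rational(1968, 325), Pow(u, 2)) (Function('T')(u) = Mul(6, Mul(Mul(-1640, Pow(-1625, -1)), Pow(u, 2))) = Mul(6, Mul(Mul(-1640, Rational(-1, 1625)), Pow(u, 2))) = Mul(6, Mul(Rational(328, 325), Pow(u, 2))) = Mul(Rational(1968, 325), Pow(u, 2)))
Mul(Function('T')(2698), Pow(Add(Add(Function('E')(-666, 1110), Function('j')(-706)), Mul(-1, 1770432)), -1)) = Mul(Mul(Rational(1968, 325), Pow(2698, 2)), Pow(Add(Add(Mul(1110, -666), Mul(Rational(1, 1370), -706)), Mul(-1, 1770432)), -1)) = Mul(Mul(Rational(1968, 325), 7279204), Pow(Add(Add(-739260, Rational(-353, 685)), -1770432), -1)) = Mul(Rational(14325473472, 325), Pow(Add(Rational(-506393453, 685), -1770432), -1)) = Mul(Rational(14325473472, 325), Pow(Rational(-1719139373, 685), -1)) = Mul(Rational(14325473472, 325), Rational(-685, 1719139373)) = Rational(-1962589865664, 111744059245)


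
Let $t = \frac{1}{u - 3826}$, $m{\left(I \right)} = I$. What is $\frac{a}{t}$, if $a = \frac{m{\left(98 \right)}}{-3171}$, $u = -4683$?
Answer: $\frac{119126}{453} \approx 262.97$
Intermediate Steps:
$t = - \frac{1}{8509}$ ($t = \frac{1}{-4683 - 3826} = \frac{1}{-8509} = - \frac{1}{8509} \approx -0.00011752$)
$a = - \frac{14}{453}$ ($a = \frac{98}{-3171} = 98 \left(- \frac{1}{3171}\right) = - \frac{14}{453} \approx -0.030905$)
$\frac{a}{t} = - \frac{14}{453 \left(- \frac{1}{8509}\right)} = \left(- \frac{14}{453}\right) \left(-8509\right) = \frac{119126}{453}$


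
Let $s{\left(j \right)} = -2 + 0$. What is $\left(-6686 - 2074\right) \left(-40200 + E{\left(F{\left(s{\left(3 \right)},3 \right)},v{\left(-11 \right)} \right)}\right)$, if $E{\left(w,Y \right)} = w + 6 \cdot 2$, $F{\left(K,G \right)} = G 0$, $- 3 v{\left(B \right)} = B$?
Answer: $352046880$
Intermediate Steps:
$v{\left(B \right)} = - \frac{B}{3}$
$s{\left(j \right)} = -2$
$F{\left(K,G \right)} = 0$
$E{\left(w,Y \right)} = 12 + w$ ($E{\left(w,Y \right)} = w + 12 = 12 + w$)
$\left(-6686 - 2074\right) \left(-40200 + E{\left(F{\left(s{\left(3 \right)},3 \right)},v{\left(-11 \right)} \right)}\right) = \left(-6686 - 2074\right) \left(-40200 + \left(12 + 0\right)\right) = - 8760 \left(-40200 + 12\right) = \left(-8760\right) \left(-40188\right) = 352046880$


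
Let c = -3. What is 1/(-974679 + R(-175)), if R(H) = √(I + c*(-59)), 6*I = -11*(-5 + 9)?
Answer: -2924037/2849997458614 - √1527/2849997458614 ≈ -1.0260e-6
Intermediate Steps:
I = -22/3 (I = (-11*(-5 + 9))/6 = (-11*4)/6 = (⅙)*(-44) = -22/3 ≈ -7.3333)
R(H) = √1527/3 (R(H) = √(-22/3 - 3*(-59)) = √(-22/3 + 177) = √(509/3) = √1527/3)
1/(-974679 + R(-175)) = 1/(-974679 + √1527/3)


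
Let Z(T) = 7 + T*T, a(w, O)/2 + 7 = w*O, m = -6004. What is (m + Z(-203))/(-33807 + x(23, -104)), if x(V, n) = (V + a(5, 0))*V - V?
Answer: -35212/33623 ≈ -1.0473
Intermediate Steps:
a(w, O) = -14 + 2*O*w (a(w, O) = -14 + 2*(w*O) = -14 + 2*(O*w) = -14 + 2*O*w)
Z(T) = 7 + T²
x(V, n) = -V + V*(-14 + V) (x(V, n) = (V + (-14 + 2*0*5))*V - V = (V + (-14 + 0))*V - V = (V - 14)*V - V = (-14 + V)*V - V = V*(-14 + V) - V = -V + V*(-14 + V))
(m + Z(-203))/(-33807 + x(23, -104)) = (-6004 + (7 + (-203)²))/(-33807 + 23*(-15 + 23)) = (-6004 + (7 + 41209))/(-33807 + 23*8) = (-6004 + 41216)/(-33807 + 184) = 35212/(-33623) = 35212*(-1/33623) = -35212/33623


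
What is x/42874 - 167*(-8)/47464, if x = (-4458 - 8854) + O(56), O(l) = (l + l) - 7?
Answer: -246357/880178 ≈ -0.27989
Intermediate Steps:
O(l) = -7 + 2*l (O(l) = 2*l - 7 = -7 + 2*l)
x = -13207 (x = (-4458 - 8854) + (-7 + 2*56) = -13312 + (-7 + 112) = -13312 + 105 = -13207)
x/42874 - 167*(-8)/47464 = -13207/42874 - 167*(-8)/47464 = -13207*1/42874 + 1336*(1/47464) = -13207/42874 + 167/5933 = -246357/880178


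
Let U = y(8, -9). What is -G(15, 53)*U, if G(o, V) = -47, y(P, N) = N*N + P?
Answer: 4183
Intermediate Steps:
y(P, N) = P + N² (y(P, N) = N² + P = P + N²)
U = 89 (U = 8 + (-9)² = 8 + 81 = 89)
-G(15, 53)*U = -(-47)*89 = -1*(-4183) = 4183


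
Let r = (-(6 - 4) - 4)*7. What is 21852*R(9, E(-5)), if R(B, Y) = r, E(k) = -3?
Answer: -917784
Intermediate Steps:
r = -42 (r = (-1*2 - 4)*7 = (-2 - 4)*7 = -6*7 = -42)
R(B, Y) = -42
21852*R(9, E(-5)) = 21852*(-42) = -917784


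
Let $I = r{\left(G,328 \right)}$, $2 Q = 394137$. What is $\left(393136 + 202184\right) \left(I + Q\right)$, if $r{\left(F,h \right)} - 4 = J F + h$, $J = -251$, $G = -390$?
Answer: $175792340460$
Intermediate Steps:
$Q = \frac{394137}{2}$ ($Q = \frac{1}{2} \cdot 394137 = \frac{394137}{2} \approx 1.9707 \cdot 10^{5}$)
$r{\left(F,h \right)} = 4 + h - 251 F$ ($r{\left(F,h \right)} = 4 - \left(- h + 251 F\right) = 4 + h - 251 F$)
$I = 98222$ ($I = 4 + 328 - -97890 = 4 + 328 + 97890 = 98222$)
$\left(393136 + 202184\right) \left(I + Q\right) = \left(393136 + 202184\right) \left(98222 + \frac{394137}{2}\right) = 595320 \cdot \frac{590581}{2} = 175792340460$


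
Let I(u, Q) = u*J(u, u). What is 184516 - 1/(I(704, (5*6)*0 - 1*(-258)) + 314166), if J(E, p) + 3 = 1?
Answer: 57708855127/312758 ≈ 1.8452e+5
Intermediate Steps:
J(E, p) = -2 (J(E, p) = -3 + 1 = -2)
I(u, Q) = -2*u (I(u, Q) = u*(-2) = -2*u)
184516 - 1/(I(704, (5*6)*0 - 1*(-258)) + 314166) = 184516 - 1/(-2*704 + 314166) = 184516 - 1/(-1408 + 314166) = 184516 - 1/312758 = 57708855127/312758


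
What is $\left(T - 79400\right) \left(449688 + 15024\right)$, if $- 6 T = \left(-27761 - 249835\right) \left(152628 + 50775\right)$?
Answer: $4373201923696176$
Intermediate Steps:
$T = 9410643198$ ($T = - \frac{\left(-27761 - 249835\right) \left(152628 + 50775\right)}{6} = - \frac{\left(-277596\right) 203403}{6} = \left(- \frac{1}{6}\right) \left(-56463859188\right) = 9410643198$)
$\left(T - 79400\right) \left(449688 + 15024\right) = \left(9410643198 - 79400\right) \left(449688 + 15024\right) = 9410563798 \cdot 464712 = 4373201923696176$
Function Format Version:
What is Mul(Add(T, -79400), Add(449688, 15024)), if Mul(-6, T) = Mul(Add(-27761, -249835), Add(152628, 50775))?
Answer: 4373201923696176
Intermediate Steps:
T = 9410643198 (T = Mul(Rational(-1, 6), Mul(Add(-27761, -249835), Add(152628, 50775))) = Mul(Rational(-1, 6), Mul(-277596, 203403)) = Mul(Rational(-1, 6), -56463859188) = 9410643198)
Mul(Add(T, -79400), Add(449688, 15024)) = Mul(Add(9410643198, -79400), Add(449688, 15024)) = Mul(9410563798, 464712) = 4373201923696176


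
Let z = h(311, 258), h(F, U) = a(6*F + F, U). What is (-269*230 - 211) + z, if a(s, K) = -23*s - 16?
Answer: -112168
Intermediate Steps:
a(s, K) = -16 - 23*s
h(F, U) = -16 - 161*F (h(F, U) = -16 - 23*(6*F + F) = -16 - 161*F)
z = -50087 (z = -16 - 161*311 = -16 - 50071 = -50087)
(-269*230 - 211) + z = (-269*230 - 211) - 50087 = (-61870 - 211) - 50087 = -62081 - 50087 = -112168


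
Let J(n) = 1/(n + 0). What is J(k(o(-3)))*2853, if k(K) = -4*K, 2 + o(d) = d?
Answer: 2853/20 ≈ 142.65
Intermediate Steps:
o(d) = -2 + d
J(n) = 1/n
J(k(o(-3)))*2853 = 2853/(-4*(-2 - 3)) = 2853/(-4*(-5)) = 2853/20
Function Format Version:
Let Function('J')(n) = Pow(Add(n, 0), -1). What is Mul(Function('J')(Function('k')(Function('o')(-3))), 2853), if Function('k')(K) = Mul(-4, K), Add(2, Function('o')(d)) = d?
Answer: Rational(2853, 20) ≈ 142.65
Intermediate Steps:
Function('o')(d) = Add(-2, d)
Function('J')(n) = Pow(n, -1)
Mul(Function('J')(Function('k')(Function('o')(-3))), 2853) = Mul(Pow(Mul(-4, Add(-2, -3)), -1), 2853) = Mul(Pow(Mul(-4, -5), -1), 2853) = Mul(Pow(20, -1), 2853) = Mul(Rational(1, 20), 2853) = Rational(2853, 20)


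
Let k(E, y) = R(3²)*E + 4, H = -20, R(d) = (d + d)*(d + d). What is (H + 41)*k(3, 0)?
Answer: 20496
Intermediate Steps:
R(d) = 4*d² (R(d) = (2*d)*(2*d) = 4*d²)
k(E, y) = 4 + 324*E (k(E, y) = (4*(3²)²)*E + 4 = (4*9²)*E + 4 = (4*81)*E + 4 = 324*E + 4 = 4 + 324*E)
(H + 41)*k(3, 0) = (-20 + 41)*(4 + 324*3) = 21*(4 + 972) = 21*976 = 20496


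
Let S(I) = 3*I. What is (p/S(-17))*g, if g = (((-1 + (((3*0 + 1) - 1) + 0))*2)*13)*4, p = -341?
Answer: -35464/51 ≈ -695.37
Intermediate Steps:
g = -104 (g = (((-1 + (((0 + 1) - 1) + 0))*2)*13)*4 = (((-1 + ((1 - 1) + 0))*2)*13)*4 = (((-1 + (0 + 0))*2)*13)*4 = (((-1 + 0)*2)*13)*4 = (-1*2*13)*4 = -2*13*4 = -26*4 = -104)
(p/S(-17))*g = -341/(3*(-17))*(-104) = -341/(-51)*(-104) = -341*(-1/51)*(-104) = (341/51)*(-104) = -35464/51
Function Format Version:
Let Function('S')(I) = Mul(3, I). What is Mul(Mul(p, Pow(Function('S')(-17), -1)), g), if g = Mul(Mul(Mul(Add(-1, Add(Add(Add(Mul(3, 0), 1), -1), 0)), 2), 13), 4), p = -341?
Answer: Rational(-35464, 51) ≈ -695.37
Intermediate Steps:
g = -104 (g = Mul(Mul(Mul(Add(-1, Add(Add(Add(0, 1), -1), 0)), 2), 13), 4) = Mul(Mul(Mul(Add(-1, Add(Add(1, -1), 0)), 2), 13), 4) = Mul(Mul(Mul(Add(-1, Add(0, 0)), 2), 13), 4) = Mul(Mul(Mul(Add(-1, 0), 2), 13), 4) = Mul(Mul(Mul(-1, 2), 13), 4) = Mul(Mul(-2, 13), 4) = Mul(-26, 4) = -104)
Mul(Mul(p, Pow(Function('S')(-17), -1)), g) = Mul(Mul(-341, Pow(Mul(3, -17), -1)), -104) = Mul(Mul(-341, Pow(-51, -1)), -104) = Mul(Mul(-341, Rational(-1, 51)), -104) = Mul(Rational(341, 51), -104) = Rational(-35464, 51)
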